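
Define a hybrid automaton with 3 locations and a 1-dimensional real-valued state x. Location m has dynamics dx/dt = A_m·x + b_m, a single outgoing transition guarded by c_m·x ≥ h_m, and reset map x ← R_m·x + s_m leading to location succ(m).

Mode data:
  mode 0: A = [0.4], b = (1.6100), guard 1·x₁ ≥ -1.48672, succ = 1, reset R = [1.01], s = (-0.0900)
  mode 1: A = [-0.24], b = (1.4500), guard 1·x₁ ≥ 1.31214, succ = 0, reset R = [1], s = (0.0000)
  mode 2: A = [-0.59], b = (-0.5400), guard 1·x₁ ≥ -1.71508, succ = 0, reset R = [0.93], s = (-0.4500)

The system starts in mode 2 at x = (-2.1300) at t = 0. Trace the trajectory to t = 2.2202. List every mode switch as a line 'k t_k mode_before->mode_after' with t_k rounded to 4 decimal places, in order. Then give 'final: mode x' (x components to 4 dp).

1 0.7083 2->0
2 1.3293 0->1
final: 1 -0.1222

Mode 2: guard c·x = -1.7151 hit at Δt = 0.7083 (t = 0.7083), x⁻ = (-1.7151) → reset → x⁺ = (-2.0450), jump to mode 0
Mode 0: guard c·x = -1.4867 hit at Δt = 0.6210 (t = 1.3293), x⁻ = (-1.4867) → reset → x⁺ = (-1.5916), jump to mode 1
Mode 1: flow for 0.8909 to horizon, guard not reached → x = (-0.1222)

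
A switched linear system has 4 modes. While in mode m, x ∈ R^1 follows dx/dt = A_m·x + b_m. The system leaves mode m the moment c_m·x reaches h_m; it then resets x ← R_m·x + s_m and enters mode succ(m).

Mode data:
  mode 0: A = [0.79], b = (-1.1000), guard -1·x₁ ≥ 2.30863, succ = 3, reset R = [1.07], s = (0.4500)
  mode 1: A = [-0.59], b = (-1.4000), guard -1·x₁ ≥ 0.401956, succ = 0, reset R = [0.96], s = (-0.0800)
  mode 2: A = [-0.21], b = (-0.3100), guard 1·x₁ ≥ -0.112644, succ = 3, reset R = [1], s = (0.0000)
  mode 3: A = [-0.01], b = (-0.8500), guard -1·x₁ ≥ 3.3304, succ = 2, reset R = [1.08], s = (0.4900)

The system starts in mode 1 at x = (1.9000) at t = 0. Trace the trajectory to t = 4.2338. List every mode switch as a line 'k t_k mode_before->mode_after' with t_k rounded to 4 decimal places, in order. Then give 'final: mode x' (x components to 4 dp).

Mode 1: guard c·x = 0.4020 hit at Δt = 1.3115 (t = 1.3115), x⁻ = (-0.4020) → reset → x⁺ = (-0.4659), jump to mode 0
Mode 0: guard c·x = 2.3086 hit at Δt = 0.8721 (t = 2.1836), x⁻ = (-2.3086) → reset → x⁺ = (-2.0202), jump to mode 3
Mode 3: guard c·x = 3.3304 hit at Δt = 1.5915 (t = 3.7751), x⁻ = (-3.3304) → reset → x⁺ = (-3.1068), jump to mode 2
Mode 2: flow for 0.4587 to horizon, guard not reached → x = (-2.9571)

1 1.3115 1->0
2 2.1836 0->3
3 3.7751 3->2
final: 2 -2.9571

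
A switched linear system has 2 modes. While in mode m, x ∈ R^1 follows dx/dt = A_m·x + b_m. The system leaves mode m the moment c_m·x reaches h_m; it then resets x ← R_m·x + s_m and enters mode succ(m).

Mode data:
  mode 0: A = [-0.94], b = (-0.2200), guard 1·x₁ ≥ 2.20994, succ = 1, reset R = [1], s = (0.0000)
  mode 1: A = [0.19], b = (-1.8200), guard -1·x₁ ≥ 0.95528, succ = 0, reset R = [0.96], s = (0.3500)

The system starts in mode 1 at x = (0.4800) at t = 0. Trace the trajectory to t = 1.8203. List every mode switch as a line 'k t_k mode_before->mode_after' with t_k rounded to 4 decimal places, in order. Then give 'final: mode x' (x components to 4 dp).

1 0.7709 1->0
final: 0 -0.3582

Mode 1: guard c·x = 0.9553 hit at Δt = 0.7709 (t = 0.7709), x⁻ = (-0.9553) → reset → x⁺ = (-0.5671), jump to mode 0
Mode 0: flow for 1.0494 to horizon, guard not reached → x = (-0.3582)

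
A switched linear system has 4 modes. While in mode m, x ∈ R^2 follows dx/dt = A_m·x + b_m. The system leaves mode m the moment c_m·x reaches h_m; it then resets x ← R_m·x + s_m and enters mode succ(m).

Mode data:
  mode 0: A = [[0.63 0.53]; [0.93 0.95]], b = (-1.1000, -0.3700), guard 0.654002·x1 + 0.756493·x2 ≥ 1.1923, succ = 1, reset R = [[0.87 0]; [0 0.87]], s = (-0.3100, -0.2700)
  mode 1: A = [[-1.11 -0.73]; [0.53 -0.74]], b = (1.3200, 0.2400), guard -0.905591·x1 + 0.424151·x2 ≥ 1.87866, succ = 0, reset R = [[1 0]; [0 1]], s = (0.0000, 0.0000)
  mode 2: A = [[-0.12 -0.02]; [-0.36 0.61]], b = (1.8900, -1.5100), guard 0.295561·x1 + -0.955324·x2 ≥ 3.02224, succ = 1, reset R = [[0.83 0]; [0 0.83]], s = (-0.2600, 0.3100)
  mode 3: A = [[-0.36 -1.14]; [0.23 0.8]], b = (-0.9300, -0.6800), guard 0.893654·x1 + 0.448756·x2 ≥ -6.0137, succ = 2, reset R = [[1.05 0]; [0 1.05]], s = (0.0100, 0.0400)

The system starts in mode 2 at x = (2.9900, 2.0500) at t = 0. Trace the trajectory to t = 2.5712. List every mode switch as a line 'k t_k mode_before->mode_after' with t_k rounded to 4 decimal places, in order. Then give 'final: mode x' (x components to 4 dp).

1 1.4090 2->1
final: 1 1.7797 0.8099

Mode 2: guard c·x = 3.0222 hit at Δt = 1.4090 (t = 1.4090), x⁻ = (4.9619, -1.6284) → reset → x⁺ = (3.8584, -1.0416), jump to mode 1
Mode 1: flow for 1.1622 to horizon, guard not reached → x = (1.7797, 0.8099)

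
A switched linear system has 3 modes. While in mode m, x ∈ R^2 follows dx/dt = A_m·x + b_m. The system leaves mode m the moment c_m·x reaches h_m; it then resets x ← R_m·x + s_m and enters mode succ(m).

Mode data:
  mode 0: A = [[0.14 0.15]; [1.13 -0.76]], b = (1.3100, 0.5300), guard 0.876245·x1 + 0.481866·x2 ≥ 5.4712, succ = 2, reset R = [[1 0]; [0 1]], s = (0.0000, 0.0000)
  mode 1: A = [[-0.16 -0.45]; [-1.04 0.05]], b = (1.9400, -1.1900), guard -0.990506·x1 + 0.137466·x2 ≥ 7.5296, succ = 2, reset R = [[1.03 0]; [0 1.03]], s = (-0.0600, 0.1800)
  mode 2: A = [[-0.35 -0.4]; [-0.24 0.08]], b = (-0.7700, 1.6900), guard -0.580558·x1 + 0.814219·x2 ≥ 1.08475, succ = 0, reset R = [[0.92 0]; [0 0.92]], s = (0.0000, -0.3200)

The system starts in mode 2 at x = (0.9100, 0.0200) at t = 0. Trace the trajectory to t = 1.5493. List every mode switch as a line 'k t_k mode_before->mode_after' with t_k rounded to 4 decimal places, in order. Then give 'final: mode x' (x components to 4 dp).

Mode 2: guard c·x = 1.0848 hit at Δt = 0.7912 (t = 0.7912), x⁻ = (-0.0286, 1.3119) → reset → x⁺ = (-0.0263, 0.8869), jump to mode 0
Mode 0: flow for 0.7581 to horizon, guard not reached → x = (1.1347, 1.1923)

1 0.7912 2->0
final: 0 1.1347 1.1923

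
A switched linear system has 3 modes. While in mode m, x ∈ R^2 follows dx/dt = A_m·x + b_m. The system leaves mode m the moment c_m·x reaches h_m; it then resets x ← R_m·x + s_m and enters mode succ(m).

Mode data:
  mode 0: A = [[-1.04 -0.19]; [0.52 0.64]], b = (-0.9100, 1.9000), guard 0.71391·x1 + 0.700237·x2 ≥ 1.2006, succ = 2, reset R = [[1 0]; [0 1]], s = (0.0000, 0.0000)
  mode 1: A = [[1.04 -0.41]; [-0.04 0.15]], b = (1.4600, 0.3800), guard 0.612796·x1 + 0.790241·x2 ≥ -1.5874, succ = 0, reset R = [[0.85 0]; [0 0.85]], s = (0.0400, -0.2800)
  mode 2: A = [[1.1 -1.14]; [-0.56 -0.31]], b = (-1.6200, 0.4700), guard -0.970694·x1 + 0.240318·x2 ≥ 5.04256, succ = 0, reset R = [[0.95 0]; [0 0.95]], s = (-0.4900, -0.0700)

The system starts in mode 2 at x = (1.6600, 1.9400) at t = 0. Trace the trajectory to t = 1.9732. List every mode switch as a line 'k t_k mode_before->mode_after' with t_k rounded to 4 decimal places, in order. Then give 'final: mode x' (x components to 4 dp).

Mode 2: guard c·x = 5.0426 hit at Δt = 1.4425 (t = 1.4425), x⁻ = (-4.6114, 2.3563) → reset → x⁺ = (-4.8709, 2.1685), jump to mode 0
Mode 0: flow for 0.5307 to horizon, guard not reached → x = (-3.3708, 2.9028)

1 1.4425 2->0
final: 0 -3.3708 2.9028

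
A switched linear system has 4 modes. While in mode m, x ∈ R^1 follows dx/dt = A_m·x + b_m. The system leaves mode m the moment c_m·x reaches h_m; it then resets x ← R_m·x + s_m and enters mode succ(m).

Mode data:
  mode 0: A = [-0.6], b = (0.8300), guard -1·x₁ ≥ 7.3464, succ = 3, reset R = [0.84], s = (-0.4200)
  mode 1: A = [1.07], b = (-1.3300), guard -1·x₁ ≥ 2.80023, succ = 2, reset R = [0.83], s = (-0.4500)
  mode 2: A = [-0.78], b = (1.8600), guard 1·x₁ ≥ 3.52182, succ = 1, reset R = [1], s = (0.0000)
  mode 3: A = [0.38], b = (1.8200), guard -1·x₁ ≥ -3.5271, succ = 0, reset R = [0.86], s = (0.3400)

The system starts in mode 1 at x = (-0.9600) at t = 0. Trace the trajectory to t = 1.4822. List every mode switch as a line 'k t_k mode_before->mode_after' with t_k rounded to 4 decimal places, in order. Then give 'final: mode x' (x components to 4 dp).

1 0.5675 1->2
final: 2 -0.1429

Mode 1: guard c·x = 2.8002 hit at Δt = 0.5675 (t = 0.5675), x⁻ = (-2.8002) → reset → x⁺ = (-2.7742), jump to mode 2
Mode 2: flow for 0.9147 to horizon, guard not reached → x = (-0.1429)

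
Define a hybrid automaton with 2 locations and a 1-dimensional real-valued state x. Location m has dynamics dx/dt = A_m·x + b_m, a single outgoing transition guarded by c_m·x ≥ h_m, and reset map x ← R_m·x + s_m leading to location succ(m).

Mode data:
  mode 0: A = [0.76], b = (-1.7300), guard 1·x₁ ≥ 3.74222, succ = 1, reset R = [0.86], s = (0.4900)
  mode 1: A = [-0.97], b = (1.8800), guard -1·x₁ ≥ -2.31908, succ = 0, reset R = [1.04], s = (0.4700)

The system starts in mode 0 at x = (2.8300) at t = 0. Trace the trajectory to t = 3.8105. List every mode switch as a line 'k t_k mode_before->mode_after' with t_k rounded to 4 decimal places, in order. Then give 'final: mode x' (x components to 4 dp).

1 1.2811 0->1
2 2.8648 1->0
final: 0 3.5188

Mode 0: guard c·x = 3.7422 hit at Δt = 1.2811 (t = 1.2811), x⁻ = (3.7422) → reset → x⁺ = (3.7083), jump to mode 1
Mode 1: guard c·x = -2.3191 hit at Δt = 1.5837 (t = 2.8648), x⁻ = (2.3191) → reset → x⁺ = (2.8818), jump to mode 0
Mode 0: flow for 0.9457 to horizon, guard not reached → x = (3.5188)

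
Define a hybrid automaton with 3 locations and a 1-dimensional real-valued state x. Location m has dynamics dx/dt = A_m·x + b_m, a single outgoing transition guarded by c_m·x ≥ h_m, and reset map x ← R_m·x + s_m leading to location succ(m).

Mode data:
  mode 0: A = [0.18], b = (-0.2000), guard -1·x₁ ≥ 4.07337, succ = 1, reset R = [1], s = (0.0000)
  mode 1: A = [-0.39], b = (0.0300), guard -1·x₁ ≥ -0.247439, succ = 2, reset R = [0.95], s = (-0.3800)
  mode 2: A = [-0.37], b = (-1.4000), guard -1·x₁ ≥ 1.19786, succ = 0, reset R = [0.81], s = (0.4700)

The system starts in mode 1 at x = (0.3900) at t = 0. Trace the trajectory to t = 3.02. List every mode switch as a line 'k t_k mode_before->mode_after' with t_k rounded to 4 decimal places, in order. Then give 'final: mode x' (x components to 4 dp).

1 1.5580 1->2
2 2.4812 2->0
final: 0 -0.6644

Mode 1: guard c·x = -0.2474 hit at Δt = 1.5580 (t = 1.5580), x⁻ = (0.2474) → reset → x⁺ = (-0.1449), jump to mode 2
Mode 2: guard c·x = 1.1979 hit at Δt = 0.9232 (t = 2.4812), x⁻ = (-1.1979) → reset → x⁺ = (-0.5003), jump to mode 0
Mode 0: flow for 0.5388 to horizon, guard not reached → x = (-0.6644)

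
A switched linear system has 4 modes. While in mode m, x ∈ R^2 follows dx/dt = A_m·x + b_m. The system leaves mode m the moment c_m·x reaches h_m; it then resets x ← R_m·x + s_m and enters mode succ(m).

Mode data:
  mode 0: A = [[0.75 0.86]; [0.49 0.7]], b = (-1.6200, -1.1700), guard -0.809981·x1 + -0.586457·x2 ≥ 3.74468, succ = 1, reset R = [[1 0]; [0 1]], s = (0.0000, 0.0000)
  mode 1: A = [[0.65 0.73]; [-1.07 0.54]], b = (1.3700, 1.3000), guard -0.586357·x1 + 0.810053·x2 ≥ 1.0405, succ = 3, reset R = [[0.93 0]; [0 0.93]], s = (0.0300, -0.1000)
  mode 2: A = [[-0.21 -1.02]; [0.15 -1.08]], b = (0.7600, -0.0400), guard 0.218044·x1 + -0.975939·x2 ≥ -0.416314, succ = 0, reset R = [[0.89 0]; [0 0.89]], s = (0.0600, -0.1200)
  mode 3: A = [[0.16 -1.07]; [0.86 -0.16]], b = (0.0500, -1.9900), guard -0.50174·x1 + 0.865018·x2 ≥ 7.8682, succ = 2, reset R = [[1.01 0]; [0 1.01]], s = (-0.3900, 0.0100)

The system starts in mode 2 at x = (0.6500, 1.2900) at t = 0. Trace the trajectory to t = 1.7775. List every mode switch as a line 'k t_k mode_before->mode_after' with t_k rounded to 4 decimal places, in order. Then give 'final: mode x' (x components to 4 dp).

Mode 2: guard c·x = -0.4163 hit at Δt = 0.8558 (t = 0.8558), x⁻ = (0.4648, 0.5304) → reset → x⁺ = (0.4737, 0.3521), jump to mode 0
Mode 0: flow for 0.9217 to horizon, guard not reached → x = (-1.3065, -0.9340)

1 0.8558 2->0
final: 0 -1.3065 -0.9340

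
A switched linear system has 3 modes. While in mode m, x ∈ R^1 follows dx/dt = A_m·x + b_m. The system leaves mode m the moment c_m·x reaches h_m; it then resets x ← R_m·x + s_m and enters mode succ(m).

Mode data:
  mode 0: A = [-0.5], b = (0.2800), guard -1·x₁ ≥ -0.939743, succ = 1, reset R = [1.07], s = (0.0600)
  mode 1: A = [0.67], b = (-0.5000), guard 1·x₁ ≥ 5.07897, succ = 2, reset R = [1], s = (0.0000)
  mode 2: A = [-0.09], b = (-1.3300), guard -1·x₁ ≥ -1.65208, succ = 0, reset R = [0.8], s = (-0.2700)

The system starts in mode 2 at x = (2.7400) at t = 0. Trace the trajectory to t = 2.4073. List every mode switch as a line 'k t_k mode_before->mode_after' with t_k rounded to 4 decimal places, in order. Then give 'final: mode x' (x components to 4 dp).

1 0.7124 2->0
2 1.2290 0->1
final: 1 1.4493

Mode 2: guard c·x = -1.6521 hit at Δt = 0.7124 (t = 0.7124), x⁻ = (1.6521) → reset → x⁺ = (1.0517), jump to mode 0
Mode 0: guard c·x = -0.9397 hit at Δt = 0.5166 (t = 1.2290), x⁻ = (0.9397) → reset → x⁺ = (1.0655), jump to mode 1
Mode 1: flow for 1.1783 to horizon, guard not reached → x = (1.4493)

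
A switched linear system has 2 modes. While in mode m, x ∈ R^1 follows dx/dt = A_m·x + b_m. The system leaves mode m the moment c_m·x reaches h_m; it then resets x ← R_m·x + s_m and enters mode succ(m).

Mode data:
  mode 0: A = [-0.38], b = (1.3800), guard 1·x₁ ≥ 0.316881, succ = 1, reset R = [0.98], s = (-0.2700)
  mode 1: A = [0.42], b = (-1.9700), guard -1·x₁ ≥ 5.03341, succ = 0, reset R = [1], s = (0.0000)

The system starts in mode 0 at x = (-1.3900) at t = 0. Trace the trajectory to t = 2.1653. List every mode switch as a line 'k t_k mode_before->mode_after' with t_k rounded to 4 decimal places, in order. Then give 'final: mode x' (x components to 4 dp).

1 1.0931 0->1
final: 1 -2.6044

Mode 0: guard c·x = 0.3169 hit at Δt = 1.0931 (t = 1.0931), x⁻ = (0.3169) → reset → x⁺ = (0.0405), jump to mode 1
Mode 1: flow for 1.0722 to horizon, guard not reached → x = (-2.6044)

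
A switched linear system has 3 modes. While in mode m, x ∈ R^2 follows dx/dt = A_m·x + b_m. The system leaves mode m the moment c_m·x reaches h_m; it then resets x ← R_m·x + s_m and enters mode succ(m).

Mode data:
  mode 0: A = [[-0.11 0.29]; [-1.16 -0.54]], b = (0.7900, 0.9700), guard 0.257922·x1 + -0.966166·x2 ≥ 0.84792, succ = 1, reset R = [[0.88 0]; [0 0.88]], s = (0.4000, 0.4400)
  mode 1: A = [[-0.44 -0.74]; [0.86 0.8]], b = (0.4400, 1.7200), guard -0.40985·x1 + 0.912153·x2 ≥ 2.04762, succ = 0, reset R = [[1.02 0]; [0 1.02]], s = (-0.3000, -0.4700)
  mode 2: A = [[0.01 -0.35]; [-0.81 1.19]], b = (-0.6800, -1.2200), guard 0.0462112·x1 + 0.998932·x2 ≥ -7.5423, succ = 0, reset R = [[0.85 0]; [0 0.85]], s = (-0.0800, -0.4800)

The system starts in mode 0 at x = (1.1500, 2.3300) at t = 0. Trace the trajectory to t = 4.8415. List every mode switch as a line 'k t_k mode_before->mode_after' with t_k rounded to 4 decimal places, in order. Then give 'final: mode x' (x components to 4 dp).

1 1.4281 0->1
2 1.9977 1->0
3 3.3496 0->1
4 3.9076 1->0
final: 0 2.3900 0.5756

Mode 0: guard c·x = 0.8479 hit at Δt = 1.4281 (t = 1.4281), x⁻ = (2.4189, -0.2319) → reset → x⁺ = (2.5286, 0.2359), jump to mode 1
Mode 1: guard c·x = 2.0476 hit at Δt = 0.5696 (t = 1.9977), x⁻ = (1.5968, 2.9623) → reset → x⁺ = (1.3287, 2.5515), jump to mode 0
Mode 0: guard c·x = 0.8479 hit at Δt = 1.3519 (t = 3.3496), x⁻ = (2.5502, -0.1968) → reset → x⁺ = (2.6442, 0.2668), jump to mode 1
Mode 1: guard c·x = 2.0476 hit at Δt = 0.5580 (t = 3.9076), x⁻ = (1.6902, 3.0043) → reset → x⁺ = (1.4240, 2.5943), jump to mode 0
Mode 0: flow for 0.9339 to horizon, guard not reached → x = (2.3900, 0.5756)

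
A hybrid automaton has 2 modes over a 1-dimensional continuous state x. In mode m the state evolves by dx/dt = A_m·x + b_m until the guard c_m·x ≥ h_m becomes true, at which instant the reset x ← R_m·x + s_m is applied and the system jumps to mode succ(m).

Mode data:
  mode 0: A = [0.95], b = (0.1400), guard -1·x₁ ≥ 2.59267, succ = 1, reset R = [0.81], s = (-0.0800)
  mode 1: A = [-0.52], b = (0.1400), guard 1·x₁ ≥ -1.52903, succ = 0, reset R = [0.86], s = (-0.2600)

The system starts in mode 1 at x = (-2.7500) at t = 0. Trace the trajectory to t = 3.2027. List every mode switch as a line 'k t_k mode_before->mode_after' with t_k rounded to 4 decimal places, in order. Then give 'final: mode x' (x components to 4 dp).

1 0.9965 1->0
2 1.5630 0->1
3 2.1572 1->0
4 2.7237 0->1
final: 1 -1.6400

Mode 1: guard c·x = -1.5290 hit at Δt = 0.9965 (t = 0.9965), x⁻ = (-1.5290) → reset → x⁺ = (-1.5750), jump to mode 0
Mode 0: guard c·x = 2.5927 hit at Δt = 0.5665 (t = 1.5630), x⁻ = (-2.5927) → reset → x⁺ = (-2.1801), jump to mode 1
Mode 1: guard c·x = -1.5290 hit at Δt = 0.5942 (t = 2.1572), x⁻ = (-1.5290) → reset → x⁺ = (-1.5750), jump to mode 0
Mode 0: guard c·x = 2.5927 hit at Δt = 0.5665 (t = 2.7237), x⁻ = (-2.5927) → reset → x⁺ = (-2.1801), jump to mode 1
Mode 1: flow for 0.4790 to horizon, guard not reached → x = (-1.6400)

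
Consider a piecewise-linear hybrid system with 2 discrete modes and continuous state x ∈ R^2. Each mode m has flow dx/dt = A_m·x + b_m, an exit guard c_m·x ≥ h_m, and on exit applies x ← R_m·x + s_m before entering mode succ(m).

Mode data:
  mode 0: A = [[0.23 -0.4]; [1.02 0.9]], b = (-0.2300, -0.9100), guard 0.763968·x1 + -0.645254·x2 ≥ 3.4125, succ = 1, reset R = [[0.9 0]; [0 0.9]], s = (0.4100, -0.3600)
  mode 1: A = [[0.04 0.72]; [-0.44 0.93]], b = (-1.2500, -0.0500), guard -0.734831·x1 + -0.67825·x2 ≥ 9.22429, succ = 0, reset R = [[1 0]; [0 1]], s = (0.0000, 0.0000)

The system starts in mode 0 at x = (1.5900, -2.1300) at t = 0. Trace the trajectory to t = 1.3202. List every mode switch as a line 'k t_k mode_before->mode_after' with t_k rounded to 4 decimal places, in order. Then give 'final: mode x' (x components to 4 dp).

Mode 0: guard c·x = 3.4125 hit at Δt = 0.4949 (t = 0.4949), x⁻ = (2.1690, -2.7206) → reset → x⁺ = (2.3621, -2.8086), jump to mode 1
Mode 1: flow for 0.8253 to horizon, guard not reached → x = (-1.3700, -6.6198)

1 0.4949 0->1
final: 1 -1.3700 -6.6198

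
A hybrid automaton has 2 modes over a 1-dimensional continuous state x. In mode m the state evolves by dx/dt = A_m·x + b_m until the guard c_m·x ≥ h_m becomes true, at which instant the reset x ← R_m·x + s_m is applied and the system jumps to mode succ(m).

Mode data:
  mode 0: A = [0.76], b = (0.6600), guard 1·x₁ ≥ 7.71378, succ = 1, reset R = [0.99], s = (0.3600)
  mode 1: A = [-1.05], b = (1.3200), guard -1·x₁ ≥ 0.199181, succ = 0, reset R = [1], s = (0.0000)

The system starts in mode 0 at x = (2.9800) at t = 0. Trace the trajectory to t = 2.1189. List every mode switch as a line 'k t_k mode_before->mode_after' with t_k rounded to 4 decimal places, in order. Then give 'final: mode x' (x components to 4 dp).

Mode 0: guard c·x = 7.7138 hit at Δt = 1.0553 (t = 1.0553), x⁻ = (7.7138) → reset → x⁺ = (7.9966), jump to mode 1
Mode 1: flow for 1.0636 to horizon, guard not reached → x = (3.4632)

1 1.0553 0->1
final: 1 3.4632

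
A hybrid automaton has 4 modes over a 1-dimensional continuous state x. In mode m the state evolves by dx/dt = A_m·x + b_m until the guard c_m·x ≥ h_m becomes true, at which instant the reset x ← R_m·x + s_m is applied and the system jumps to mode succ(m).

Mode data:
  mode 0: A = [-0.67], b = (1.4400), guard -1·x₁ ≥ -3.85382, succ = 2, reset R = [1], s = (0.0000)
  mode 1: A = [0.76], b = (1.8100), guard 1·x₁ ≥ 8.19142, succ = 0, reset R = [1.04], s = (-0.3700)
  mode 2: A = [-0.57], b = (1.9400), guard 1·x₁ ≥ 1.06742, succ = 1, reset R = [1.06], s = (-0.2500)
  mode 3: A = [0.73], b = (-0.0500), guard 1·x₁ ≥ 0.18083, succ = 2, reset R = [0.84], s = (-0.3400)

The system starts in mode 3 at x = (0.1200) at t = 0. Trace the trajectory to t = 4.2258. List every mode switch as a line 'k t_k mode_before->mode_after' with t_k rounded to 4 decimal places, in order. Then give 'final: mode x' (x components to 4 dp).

1 1.0682 3->2
2 1.8228 2->1
3 3.3697 1->0
final: 0 5.5302

Mode 3: guard c·x = 0.1808 hit at Δt = 1.0682 (t = 1.0682), x⁻ = (0.1808) → reset → x⁺ = (-0.1881), jump to mode 2
Mode 2: guard c·x = 1.0674 hit at Δt = 0.7546 (t = 1.8228), x⁻ = (1.0674) → reset → x⁺ = (0.8815), jump to mode 1
Mode 1: guard c·x = 8.1914 hit at Δt = 1.5469 (t = 3.3697), x⁻ = (8.1914) → reset → x⁺ = (8.1491), jump to mode 0
Mode 0: flow for 0.8561 to horizon, guard not reached → x = (5.5302)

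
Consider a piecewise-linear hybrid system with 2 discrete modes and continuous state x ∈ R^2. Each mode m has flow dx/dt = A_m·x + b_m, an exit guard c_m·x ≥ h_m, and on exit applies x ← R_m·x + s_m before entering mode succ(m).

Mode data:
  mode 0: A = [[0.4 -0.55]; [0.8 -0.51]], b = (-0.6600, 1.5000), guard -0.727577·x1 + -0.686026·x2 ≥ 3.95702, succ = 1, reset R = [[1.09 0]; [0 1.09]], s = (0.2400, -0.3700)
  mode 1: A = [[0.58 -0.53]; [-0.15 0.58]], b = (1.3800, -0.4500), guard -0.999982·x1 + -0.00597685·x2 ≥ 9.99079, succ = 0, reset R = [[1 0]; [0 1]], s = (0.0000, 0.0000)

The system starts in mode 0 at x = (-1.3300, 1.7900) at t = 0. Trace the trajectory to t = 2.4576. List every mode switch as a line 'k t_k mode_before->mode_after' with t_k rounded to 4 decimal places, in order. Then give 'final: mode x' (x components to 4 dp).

Mode 0: guard c·x = 3.9570 hit at Δt = 1.5269 (t = 1.5269), x⁻ = (-5.0099, -0.4547) → reset → x⁺ = (-5.2208, -0.8656), jump to mode 1
Mode 1: flow for 0.9307 to horizon, guard not reached → x = (-6.6511, -0.9645)

1 1.5269 0->1
final: 1 -6.6511 -0.9645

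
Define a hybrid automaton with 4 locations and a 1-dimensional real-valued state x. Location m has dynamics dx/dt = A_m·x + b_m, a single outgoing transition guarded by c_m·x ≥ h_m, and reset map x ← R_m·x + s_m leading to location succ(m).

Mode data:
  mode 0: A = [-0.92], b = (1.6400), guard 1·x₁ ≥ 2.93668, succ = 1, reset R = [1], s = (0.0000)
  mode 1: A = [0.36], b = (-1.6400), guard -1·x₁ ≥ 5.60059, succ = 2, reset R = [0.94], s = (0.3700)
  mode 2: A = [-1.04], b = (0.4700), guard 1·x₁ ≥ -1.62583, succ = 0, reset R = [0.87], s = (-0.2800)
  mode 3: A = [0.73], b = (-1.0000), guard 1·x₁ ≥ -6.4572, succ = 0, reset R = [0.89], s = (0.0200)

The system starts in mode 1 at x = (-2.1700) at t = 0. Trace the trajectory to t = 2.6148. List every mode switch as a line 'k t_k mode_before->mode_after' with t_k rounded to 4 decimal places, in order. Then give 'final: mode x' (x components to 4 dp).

Mode 1: guard c·x = 5.6006 hit at Δt = 1.1449 (t = 1.1449), x⁻ = (-5.6006) → reset → x⁺ = (-4.8946), jump to mode 2
Mode 2: guard c·x = -1.6258 hit at Δt = 0.9088 (t = 2.0537), x⁻ = (-1.6258) → reset → x⁺ = (-1.6945), jump to mode 0
Mode 0: flow for 0.5611 to horizon, guard not reached → x = (-0.2924)

1 1.1449 1->2
2 2.0537 2->0
final: 0 -0.2924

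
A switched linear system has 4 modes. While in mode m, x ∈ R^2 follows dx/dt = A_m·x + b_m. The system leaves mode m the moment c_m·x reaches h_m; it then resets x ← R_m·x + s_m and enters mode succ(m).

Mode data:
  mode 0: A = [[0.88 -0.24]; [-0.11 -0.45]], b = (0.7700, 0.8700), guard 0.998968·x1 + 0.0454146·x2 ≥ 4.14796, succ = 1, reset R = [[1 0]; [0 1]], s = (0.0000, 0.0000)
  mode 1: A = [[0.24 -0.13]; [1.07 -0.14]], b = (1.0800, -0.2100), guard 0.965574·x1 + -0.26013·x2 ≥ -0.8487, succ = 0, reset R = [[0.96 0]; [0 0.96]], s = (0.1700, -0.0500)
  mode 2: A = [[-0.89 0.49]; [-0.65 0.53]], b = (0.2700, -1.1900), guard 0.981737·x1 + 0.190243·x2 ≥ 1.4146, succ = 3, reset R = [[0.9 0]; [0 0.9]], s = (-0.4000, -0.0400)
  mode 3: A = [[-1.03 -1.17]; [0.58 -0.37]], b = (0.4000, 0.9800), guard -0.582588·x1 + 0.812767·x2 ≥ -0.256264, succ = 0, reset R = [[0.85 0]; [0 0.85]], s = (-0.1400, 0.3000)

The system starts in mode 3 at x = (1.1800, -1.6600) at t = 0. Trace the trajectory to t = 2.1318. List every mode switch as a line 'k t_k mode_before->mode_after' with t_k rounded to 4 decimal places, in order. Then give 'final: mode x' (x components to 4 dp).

1 1.0576 3->0
final: 0 2.7469 0.9632

Mode 3: guard c·x = -0.2563 hit at Δt = 1.0576 (t = 1.0576), x⁻ = (0.9464, 0.3631) → reset → x⁺ = (0.6645, 0.6086), jump to mode 0
Mode 0: flow for 1.0742 to horizon, guard not reached → x = (2.7469, 0.9632)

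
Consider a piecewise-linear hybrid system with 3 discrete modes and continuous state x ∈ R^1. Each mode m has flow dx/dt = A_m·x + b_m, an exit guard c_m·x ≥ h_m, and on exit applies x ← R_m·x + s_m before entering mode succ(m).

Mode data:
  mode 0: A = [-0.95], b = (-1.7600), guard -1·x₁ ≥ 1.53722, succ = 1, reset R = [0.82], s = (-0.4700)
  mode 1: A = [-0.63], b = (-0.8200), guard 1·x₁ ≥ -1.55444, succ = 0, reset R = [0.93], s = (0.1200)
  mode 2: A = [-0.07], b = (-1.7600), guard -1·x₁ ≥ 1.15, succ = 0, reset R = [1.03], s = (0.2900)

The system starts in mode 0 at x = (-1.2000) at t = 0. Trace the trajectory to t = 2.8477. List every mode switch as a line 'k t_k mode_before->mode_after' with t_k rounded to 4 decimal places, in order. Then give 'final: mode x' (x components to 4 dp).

1 0.7654 0->1
2 1.6043 1->0
3 2.1446 0->1
final: 1 -1.5770

Mode 0: guard c·x = 1.5372 hit at Δt = 0.7654 (t = 0.7654), x⁻ = (-1.5372) → reset → x⁺ = (-1.7305), jump to mode 1
Mode 1: guard c·x = -1.5544 hit at Δt = 0.8389 (t = 1.6043), x⁻ = (-1.5544) → reset → x⁺ = (-1.3256), jump to mode 0
Mode 0: guard c·x = 1.5372 hit at Δt = 0.5403 (t = 2.1446), x⁻ = (-1.5372) → reset → x⁺ = (-1.7305), jump to mode 1
Mode 1: flow for 0.7031 to horizon, guard not reached → x = (-1.5770)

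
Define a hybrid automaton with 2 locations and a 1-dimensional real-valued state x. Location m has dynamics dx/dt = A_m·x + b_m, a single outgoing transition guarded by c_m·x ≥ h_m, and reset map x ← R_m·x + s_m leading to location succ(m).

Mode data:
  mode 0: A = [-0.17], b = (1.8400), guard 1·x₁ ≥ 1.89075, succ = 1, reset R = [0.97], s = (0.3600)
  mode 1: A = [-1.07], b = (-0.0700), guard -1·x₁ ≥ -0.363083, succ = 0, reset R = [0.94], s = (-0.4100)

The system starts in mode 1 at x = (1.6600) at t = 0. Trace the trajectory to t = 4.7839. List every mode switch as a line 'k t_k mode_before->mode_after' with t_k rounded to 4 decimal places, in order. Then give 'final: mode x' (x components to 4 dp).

Mode 1: guard c·x = -0.3631 hit at Δt = 1.3018 (t = 1.3018), x⁻ = (0.3631) → reset → x⁺ = (-0.0687), jump to mode 0
Mode 0: guard c·x = 1.8907 hit at Δt = 1.1666 (t = 2.4684), x⁻ = (1.8907) → reset → x⁺ = (2.1940), jump to mode 1
Mode 1: guard c·x = -0.3631 hit at Δt = 1.5538 (t = 4.0222), x⁻ = (0.3631) → reset → x⁺ = (-0.0687), jump to mode 0
Mode 0: flow for 0.7617 to horizon, guard not reached → x = (1.2542)

1 1.3018 1->0
2 2.4684 0->1
3 4.0222 1->0
final: 0 1.2542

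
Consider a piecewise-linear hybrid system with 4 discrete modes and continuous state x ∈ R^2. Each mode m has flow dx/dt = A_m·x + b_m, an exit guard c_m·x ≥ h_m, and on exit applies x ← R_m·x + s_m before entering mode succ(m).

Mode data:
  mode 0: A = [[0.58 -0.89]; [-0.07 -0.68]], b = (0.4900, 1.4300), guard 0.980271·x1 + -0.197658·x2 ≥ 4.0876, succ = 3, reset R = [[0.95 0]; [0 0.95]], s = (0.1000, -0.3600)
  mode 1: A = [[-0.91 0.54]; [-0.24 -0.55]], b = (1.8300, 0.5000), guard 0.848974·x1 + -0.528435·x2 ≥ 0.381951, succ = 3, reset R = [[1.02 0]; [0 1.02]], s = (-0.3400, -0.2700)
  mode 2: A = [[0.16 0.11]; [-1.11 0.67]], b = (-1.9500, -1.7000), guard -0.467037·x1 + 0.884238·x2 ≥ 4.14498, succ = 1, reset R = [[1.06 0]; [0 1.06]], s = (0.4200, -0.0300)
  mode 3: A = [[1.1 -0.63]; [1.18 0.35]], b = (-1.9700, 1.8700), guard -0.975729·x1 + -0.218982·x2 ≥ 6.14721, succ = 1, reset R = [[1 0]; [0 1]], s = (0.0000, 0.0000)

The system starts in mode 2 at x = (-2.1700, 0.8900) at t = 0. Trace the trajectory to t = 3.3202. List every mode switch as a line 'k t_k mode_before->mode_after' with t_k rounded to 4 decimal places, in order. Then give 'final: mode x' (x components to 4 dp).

1 0.6897 2->1
2 2.1648 1->3
final: 3 -4.4961 3.8326

Mode 2: guard c·x = 4.1450 hit at Δt = 0.6897 (t = 0.6897), x⁻ = (-3.7150, 2.7254) → reset → x⁺ = (-3.5179, 2.8590), jump to mode 1
Mode 1: guard c·x = 0.3820 hit at Δt = 1.4751 (t = 2.1648), x⁻ = (1.5596, 1.7829) → reset → x⁺ = (1.2508, 1.5486), jump to mode 3
Mode 3: flow for 1.1554 to horizon, guard not reached → x = (-4.4961, 3.8326)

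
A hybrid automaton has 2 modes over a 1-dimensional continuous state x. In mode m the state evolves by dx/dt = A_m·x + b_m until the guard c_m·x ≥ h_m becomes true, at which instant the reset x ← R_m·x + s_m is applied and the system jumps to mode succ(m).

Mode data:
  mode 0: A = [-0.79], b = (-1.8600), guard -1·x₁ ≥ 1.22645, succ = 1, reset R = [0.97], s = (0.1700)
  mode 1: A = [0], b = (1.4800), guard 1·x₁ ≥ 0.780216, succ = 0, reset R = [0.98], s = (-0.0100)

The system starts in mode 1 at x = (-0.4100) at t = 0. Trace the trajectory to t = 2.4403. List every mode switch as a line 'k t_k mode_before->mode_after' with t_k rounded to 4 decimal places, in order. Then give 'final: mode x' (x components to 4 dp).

1 0.8042 1->0
2 2.0876 0->1
final: 1 -0.4977

Mode 1: guard c·x = 0.7802 hit at Δt = 0.8042 (t = 0.8042), x⁻ = (0.7802) → reset → x⁺ = (0.7546), jump to mode 0
Mode 0: guard c·x = 1.2265 hit at Δt = 1.2834 (t = 2.0876), x⁻ = (-1.2264) → reset → x⁺ = (-1.0197), jump to mode 1
Mode 1: flow for 0.3527 to horizon, guard not reached → x = (-0.4977)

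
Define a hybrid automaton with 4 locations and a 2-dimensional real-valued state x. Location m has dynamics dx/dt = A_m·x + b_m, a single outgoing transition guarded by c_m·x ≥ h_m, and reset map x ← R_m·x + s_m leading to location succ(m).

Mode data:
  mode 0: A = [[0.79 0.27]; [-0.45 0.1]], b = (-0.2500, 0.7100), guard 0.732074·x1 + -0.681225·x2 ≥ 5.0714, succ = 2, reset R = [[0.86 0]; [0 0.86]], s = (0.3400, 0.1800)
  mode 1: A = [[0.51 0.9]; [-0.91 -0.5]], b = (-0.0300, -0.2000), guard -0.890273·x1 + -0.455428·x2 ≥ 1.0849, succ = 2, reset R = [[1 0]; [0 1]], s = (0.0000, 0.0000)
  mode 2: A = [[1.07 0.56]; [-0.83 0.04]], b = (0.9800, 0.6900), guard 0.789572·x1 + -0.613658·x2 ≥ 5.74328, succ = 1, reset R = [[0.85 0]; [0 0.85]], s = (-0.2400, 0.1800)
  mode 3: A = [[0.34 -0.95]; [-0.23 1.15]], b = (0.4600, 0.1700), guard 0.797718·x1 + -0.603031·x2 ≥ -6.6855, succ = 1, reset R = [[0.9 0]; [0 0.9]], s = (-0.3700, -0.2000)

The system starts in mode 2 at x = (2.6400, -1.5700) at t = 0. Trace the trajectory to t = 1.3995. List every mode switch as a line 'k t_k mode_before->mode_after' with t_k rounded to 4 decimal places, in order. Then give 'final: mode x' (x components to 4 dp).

1 0.6111 2->1
final: 1 3.0218 -3.8764

Mode 2: guard c·x = 5.7433 hit at Δt = 0.6111 (t = 0.6111), x⁻ = (4.8870, -3.0712) → reset → x⁺ = (3.9139, -2.4305), jump to mode 1
Mode 1: flow for 0.7884 to horizon, guard not reached → x = (3.0218, -3.8764)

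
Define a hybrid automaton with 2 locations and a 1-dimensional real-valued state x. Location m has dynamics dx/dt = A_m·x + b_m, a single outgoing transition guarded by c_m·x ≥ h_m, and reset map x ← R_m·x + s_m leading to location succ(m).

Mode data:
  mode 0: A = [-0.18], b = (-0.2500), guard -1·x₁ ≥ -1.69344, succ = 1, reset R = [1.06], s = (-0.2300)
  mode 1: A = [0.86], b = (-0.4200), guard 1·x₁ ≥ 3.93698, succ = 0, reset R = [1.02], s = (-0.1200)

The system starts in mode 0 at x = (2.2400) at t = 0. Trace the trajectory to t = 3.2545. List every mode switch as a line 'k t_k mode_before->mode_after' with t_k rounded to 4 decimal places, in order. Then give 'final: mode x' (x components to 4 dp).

1 0.9069 0->1
2 2.2605 1->0
final: 0 3.0300

Mode 0: guard c·x = -1.6934 hit at Δt = 0.9069 (t = 0.9069), x⁻ = (1.6934) → reset → x⁺ = (1.5650), jump to mode 1
Mode 1: guard c·x = 3.9370 hit at Δt = 1.3536 (t = 2.2605), x⁻ = (3.9370) → reset → x⁺ = (3.8957), jump to mode 0
Mode 0: flow for 0.9940 to horizon, guard not reached → x = (3.0300)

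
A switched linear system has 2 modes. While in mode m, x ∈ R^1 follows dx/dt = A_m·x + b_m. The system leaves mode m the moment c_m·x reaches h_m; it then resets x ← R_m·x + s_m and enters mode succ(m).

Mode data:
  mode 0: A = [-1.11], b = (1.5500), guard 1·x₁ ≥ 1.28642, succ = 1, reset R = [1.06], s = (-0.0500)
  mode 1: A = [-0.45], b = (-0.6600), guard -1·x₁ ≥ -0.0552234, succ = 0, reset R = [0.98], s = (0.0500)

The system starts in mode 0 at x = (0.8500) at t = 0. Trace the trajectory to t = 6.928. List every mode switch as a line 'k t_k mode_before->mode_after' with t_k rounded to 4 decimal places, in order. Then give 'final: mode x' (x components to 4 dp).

1 1.4442 0->1
2 2.7833 1->0
3 5.0030 0->1
4 6.3421 1->0
final: 0 0.7220

Mode 0: guard c·x = 1.2864 hit at Δt = 1.4442 (t = 1.4442), x⁻ = (1.2864) → reset → x⁺ = (1.3136), jump to mode 1
Mode 1: guard c·x = -0.0552 hit at Δt = 1.3391 (t = 2.7833), x⁻ = (0.0552) → reset → x⁺ = (0.1041), jump to mode 0
Mode 0: guard c·x = 1.2864 hit at Δt = 2.2197 (t = 5.0030), x⁻ = (1.2864) → reset → x⁺ = (1.3136), jump to mode 1
Mode 1: guard c·x = -0.0552 hit at Δt = 1.3391 (t = 6.3421), x⁻ = (0.0552) → reset → x⁺ = (0.1041), jump to mode 0
Mode 0: flow for 0.5859 to horizon, guard not reached → x = (0.7220)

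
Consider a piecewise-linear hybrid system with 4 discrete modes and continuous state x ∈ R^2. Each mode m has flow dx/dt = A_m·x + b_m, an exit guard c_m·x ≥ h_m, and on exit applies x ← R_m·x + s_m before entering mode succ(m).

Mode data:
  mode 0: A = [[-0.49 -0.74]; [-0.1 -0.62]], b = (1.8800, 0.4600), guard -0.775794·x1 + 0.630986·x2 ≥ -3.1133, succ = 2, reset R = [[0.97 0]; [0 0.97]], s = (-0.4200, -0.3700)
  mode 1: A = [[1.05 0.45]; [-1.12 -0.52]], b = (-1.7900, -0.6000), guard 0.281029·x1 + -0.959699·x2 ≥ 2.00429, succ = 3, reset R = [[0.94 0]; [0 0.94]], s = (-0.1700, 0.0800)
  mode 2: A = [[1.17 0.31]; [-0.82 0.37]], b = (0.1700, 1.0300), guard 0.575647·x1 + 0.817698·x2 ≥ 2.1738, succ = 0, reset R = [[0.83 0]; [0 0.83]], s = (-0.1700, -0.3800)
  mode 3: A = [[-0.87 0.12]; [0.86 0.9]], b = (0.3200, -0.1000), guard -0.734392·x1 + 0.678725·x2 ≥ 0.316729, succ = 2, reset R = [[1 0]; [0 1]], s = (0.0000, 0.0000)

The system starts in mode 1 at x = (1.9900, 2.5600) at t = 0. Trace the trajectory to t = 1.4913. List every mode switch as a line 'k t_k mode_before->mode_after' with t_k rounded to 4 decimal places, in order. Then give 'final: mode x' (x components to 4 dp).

1 0.9560 1->3
final: 3 1.8853 -0.2980

Mode 1: guard c·x = 2.0043 hit at Δt = 0.9560 (t = 0.9560), x⁻ = (3.1975, -1.1521) → reset → x⁺ = (2.8357, -1.0030), jump to mode 3
Mode 3: flow for 0.5353 to horizon, guard not reached → x = (1.8853, -0.2980)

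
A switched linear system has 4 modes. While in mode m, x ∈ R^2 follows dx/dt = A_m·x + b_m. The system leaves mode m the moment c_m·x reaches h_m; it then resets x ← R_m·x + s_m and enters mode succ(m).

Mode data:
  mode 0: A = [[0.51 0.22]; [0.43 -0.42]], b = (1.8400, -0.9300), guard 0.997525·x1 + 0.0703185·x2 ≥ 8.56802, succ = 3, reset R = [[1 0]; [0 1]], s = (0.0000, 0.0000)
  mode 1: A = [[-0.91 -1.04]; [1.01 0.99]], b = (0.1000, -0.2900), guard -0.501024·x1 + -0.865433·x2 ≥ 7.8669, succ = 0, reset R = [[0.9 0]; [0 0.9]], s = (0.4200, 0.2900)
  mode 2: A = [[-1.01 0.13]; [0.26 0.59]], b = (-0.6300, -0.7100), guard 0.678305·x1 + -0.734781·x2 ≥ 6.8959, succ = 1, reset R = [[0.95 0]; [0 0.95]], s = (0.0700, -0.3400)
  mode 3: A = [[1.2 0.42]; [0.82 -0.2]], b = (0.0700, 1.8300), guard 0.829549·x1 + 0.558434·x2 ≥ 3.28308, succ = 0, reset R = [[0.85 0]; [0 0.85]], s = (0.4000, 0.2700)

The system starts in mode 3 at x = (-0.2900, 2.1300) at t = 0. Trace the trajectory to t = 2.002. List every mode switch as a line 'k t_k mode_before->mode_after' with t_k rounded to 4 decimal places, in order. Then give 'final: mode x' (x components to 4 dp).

Mode 3: guard c·x = 3.2831 hit at Δt = 1.0332 (t = 1.0332), x⁻ = (1.4468, 3.7298) → reset → x⁺ = (1.6298, 3.4403), jump to mode 0
Mode 0: flow for 0.9688 to horizon, guard not reached → x = (5.8006, 2.8151)

1 1.0332 3->0
final: 0 5.8006 2.8151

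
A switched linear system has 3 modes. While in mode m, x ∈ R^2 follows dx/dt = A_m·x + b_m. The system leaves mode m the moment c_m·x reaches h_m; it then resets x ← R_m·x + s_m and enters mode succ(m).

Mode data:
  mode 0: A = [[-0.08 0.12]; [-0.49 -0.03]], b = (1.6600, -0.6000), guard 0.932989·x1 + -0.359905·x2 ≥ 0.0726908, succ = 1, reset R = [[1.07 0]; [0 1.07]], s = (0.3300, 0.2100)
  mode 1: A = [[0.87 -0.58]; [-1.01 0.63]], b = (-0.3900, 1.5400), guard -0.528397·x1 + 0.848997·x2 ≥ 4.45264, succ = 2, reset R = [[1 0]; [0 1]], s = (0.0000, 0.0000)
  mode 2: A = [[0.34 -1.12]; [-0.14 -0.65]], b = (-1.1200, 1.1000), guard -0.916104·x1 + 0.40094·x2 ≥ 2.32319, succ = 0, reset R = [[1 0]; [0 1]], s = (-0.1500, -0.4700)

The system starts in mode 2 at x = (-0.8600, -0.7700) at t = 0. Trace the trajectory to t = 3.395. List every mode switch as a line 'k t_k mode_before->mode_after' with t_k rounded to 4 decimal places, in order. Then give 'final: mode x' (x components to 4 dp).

1 0.9531 2->0
2 2.3834 0->1
final: 1 -0.5256 2.3501

Mode 2: guard c·x = 2.3232 hit at Δt = 0.9531 (t = 0.9531), x⁻ = (-2.3097, 0.5170) → reset → x⁺ = (-2.4597, 0.0470), jump to mode 0
Mode 0: guard c·x = 0.0727 hit at Δt = 1.4303 (t = 2.3834), x⁻ = (0.0774, -0.0012) → reset → x⁺ = (0.4129, 0.2087), jump to mode 1
Mode 1: flow for 1.0116 to horizon, guard not reached → x = (-0.5256, 2.3501)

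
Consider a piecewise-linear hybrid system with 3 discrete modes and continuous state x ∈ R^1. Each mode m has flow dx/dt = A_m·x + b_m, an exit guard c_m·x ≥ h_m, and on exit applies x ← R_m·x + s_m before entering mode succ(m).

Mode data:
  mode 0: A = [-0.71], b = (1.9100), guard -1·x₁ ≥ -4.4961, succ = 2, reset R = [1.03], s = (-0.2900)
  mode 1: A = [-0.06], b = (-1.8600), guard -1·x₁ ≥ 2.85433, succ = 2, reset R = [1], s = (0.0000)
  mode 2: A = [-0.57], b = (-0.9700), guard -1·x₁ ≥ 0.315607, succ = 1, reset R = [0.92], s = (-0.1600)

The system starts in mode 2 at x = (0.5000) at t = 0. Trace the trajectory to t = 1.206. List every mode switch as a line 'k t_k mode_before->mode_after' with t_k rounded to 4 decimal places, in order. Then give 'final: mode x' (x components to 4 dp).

1 0.8118 2->1
final: 1 -1.1644

Mode 2: guard c·x = 0.3156 hit at Δt = 0.8118 (t = 0.8118), x⁻ = (-0.3156) → reset → x⁺ = (-0.4504), jump to mode 1
Mode 1: flow for 0.3942 to horizon, guard not reached → x = (-1.1644)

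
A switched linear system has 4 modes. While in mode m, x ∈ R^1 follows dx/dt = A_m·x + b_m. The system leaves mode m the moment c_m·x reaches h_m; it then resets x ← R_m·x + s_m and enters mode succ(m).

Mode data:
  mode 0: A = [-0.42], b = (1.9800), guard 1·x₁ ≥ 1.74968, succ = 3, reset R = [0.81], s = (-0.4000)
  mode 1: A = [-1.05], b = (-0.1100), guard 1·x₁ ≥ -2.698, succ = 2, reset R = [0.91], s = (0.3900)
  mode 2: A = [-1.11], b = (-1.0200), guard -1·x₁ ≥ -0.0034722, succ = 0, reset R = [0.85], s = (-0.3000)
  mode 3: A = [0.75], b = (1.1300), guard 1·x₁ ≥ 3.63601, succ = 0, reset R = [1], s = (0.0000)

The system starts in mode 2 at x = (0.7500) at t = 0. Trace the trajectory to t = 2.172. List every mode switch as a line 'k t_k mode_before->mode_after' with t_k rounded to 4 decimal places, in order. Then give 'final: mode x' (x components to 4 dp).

Mode 2: guard c·x = -0.0035 hit at Δt = 0.5342 (t = 0.5342), x⁻ = (0.0035) → reset → x⁺ = (-0.2970), jump to mode 0
Mode 0: guard c·x = 1.7497 hit at Δt = 1.2499 (t = 1.7841), x⁻ = (1.7497) → reset → x⁺ = (1.0172), jump to mode 3
Mode 3: flow for 0.3879 to horizon, guard not reached → x = (1.8695)

1 0.5342 2->0
2 1.7841 0->3
final: 3 1.8695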